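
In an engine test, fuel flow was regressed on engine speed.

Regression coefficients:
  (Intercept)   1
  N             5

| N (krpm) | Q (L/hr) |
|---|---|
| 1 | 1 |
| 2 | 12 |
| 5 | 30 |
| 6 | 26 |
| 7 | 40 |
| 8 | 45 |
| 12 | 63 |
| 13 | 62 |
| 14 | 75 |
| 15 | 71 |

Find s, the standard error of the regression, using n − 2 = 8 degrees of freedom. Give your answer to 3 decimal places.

N=1: ŷ = 1 + 5·1 = 6; r = 1 − 6 = -5
N=2: ŷ = 1 + 5·2 = 11; r = 12 − 11 = 1
N=5: ŷ = 1 + 5·5 = 26; r = 30 − 26 = 4
N=6: ŷ = 1 + 5·6 = 31; r = 26 − 31 = -5
N=7: ŷ = 1 + 5·7 = 36; r = 40 − 36 = 4
N=8: ŷ = 1 + 5·8 = 41; r = 45 − 41 = 4
N=12: ŷ = 1 + 5·12 = 61; r = 63 − 61 = 2
N=13: ŷ = 1 + 5·13 = 66; r = 62 − 66 = -4
N=14: ŷ = 1 + 5·14 = 71; r = 75 − 71 = 4
N=15: ŷ = 1 + 5·15 = 76; r = 71 − 76 = -5
SSE = 25 + 1 + 16 + 25 + 16 + 16 + 4 + 16 + 16 + 25 = 160
s = √(160/8) = √20 ≈ 4.472

s = 4.472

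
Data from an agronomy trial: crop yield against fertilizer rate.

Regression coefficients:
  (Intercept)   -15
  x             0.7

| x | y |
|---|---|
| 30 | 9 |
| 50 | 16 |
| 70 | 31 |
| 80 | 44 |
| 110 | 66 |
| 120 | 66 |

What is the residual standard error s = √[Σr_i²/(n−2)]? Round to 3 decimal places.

s = 4.123

x=30: ŷ = -15 + 0.7·30 = 6; r = 9 − 6 = 3
x=50: ŷ = -15 + 0.7·50 = 20; r = 16 − 20 = -4
x=70: ŷ = -15 + 0.7·70 = 34; r = 31 − 34 = -3
x=80: ŷ = -15 + 0.7·80 = 41; r = 44 − 41 = 3
x=110: ŷ = -15 + 0.7·110 = 62; r = 66 − 62 = 4
x=120: ŷ = -15 + 0.7·120 = 69; r = 66 − 69 = -3
SSE = 9 + 16 + 9 + 9 + 16 + 9 = 68
s = √(68/4) = √17 ≈ 4.123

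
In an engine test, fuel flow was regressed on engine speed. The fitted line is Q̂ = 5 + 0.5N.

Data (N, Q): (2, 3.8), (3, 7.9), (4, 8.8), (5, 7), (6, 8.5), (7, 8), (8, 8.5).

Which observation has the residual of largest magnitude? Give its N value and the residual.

N = 2, e = -2.2

N=2: Q̂ = 5 + 0.5·2 = 6; e = 3.8 − 6 = -2.2
N=3: Q̂ = 5 + 0.5·3 = 6.5; e = 7.9 − 6.5 = 1.4
N=4: Q̂ = 5 + 0.5·4 = 7; e = 8.8 − 7 = 1.8
N=5: Q̂ = 5 + 0.5·5 = 7.5; e = 7 − 7.5 = -0.5
N=6: Q̂ = 5 + 0.5·6 = 8; e = 8.5 − 8 = 0.5
N=7: Q̂ = 5 + 0.5·7 = 8.5; e = 8 − 8.5 = -0.5
N=8: Q̂ = 5 + 0.5·8 = 9; e = 8.5 − 9 = -0.5
Largest |e| is 2.2 at N = 2, residual -2.2.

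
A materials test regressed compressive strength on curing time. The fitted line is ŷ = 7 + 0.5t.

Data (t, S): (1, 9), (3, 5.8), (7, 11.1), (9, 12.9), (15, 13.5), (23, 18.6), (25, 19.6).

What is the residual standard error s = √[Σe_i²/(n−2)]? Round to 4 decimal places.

s = 1.6050

t=1: ŷ = 7 + 0.5·1 = 7.5; e = 9 − 7.5 = 1.5
t=3: ŷ = 7 + 0.5·3 = 8.5; e = 5.8 − 8.5 = -2.7
t=7: ŷ = 7 + 0.5·7 = 10.5; e = 11.1 − 10.5 = 0.6
t=9: ŷ = 7 + 0.5·9 = 11.5; e = 12.9 − 11.5 = 1.4
t=15: ŷ = 7 + 0.5·15 = 14.5; e = 13.5 − 14.5 = -1
t=23: ŷ = 7 + 0.5·23 = 18.5; e = 18.6 − 18.5 = 0.1
t=25: ŷ = 7 + 0.5·25 = 19.5; e = 19.6 − 19.5 = 0.1
SSE = 2.25 + 7.29 + 0.36 + 1.96 + 1 + 0.01 + 0.01 = 12.88
s = √(12.88/5) = √2.576 ≈ 1.6050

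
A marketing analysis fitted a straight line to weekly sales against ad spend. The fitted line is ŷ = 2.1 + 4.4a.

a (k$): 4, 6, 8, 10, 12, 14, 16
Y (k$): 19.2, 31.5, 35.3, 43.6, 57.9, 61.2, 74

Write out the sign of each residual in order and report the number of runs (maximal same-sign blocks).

a=4: ŷ = 2.1 + 4.4·4 = 19.7; e = 19.2 − 19.7 = -0.5
a=6: ŷ = 2.1 + 4.4·6 = 28.5; e = 31.5 − 28.5 = 3
a=8: ŷ = 2.1 + 4.4·8 = 37.3; e = 35.3 − 37.3 = -2
a=10: ŷ = 2.1 + 4.4·10 = 46.1; e = 43.6 − 46.1 = -2.5
a=12: ŷ = 2.1 + 4.4·12 = 54.9; e = 57.9 − 54.9 = 3
a=14: ŷ = 2.1 + 4.4·14 = 63.7; e = 61.2 − 63.7 = -2.5
a=16: ŷ = 2.1 + 4.4·16 = 72.5; e = 74 − 72.5 = 1.5
Signs: − + − − + − +
Runs: −×1, +×1, −×2, +×1, −×1, +×1 → 6

6 runs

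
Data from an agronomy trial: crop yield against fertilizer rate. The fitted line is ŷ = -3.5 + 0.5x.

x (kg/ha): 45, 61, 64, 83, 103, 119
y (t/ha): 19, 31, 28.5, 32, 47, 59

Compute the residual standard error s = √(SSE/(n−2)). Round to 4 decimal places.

s = 3.9370

x=45: ŷ = -3.5 + 0.5·45 = 19; r = 19 − 19 = 0
x=61: ŷ = -3.5 + 0.5·61 = 27; r = 31 − 27 = 4
x=64: ŷ = -3.5 + 0.5·64 = 28.5; r = 28.5 − 28.5 = 0
x=83: ŷ = -3.5 + 0.5·83 = 38; r = 32 − 38 = -6
x=103: ŷ = -3.5 + 0.5·103 = 48; r = 47 − 48 = -1
x=119: ŷ = -3.5 + 0.5·119 = 56; r = 59 − 56 = 3
SSE = 0 + 16 + 0 + 36 + 1 + 9 = 62
s = √(62/4) = √15.5 ≈ 3.9370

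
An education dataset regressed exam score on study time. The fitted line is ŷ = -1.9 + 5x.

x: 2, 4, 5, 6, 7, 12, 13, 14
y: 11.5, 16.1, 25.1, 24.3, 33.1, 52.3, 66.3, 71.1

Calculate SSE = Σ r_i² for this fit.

x=2: ŷ = -1.9 + 5·2 = 8.1; r = 11.5 − 8.1 = 3.4
x=4: ŷ = -1.9 + 5·4 = 18.1; r = 16.1 − 18.1 = -2
x=5: ŷ = -1.9 + 5·5 = 23.1; r = 25.1 − 23.1 = 2
x=6: ŷ = -1.9 + 5·6 = 28.1; r = 24.3 − 28.1 = -3.8
x=7: ŷ = -1.9 + 5·7 = 33.1; r = 33.1 − 33.1 = 0
x=12: ŷ = -1.9 + 5·12 = 58.1; r = 52.3 − 58.1 = -5.8
x=13: ŷ = -1.9 + 5·13 = 63.1; r = 66.3 − 63.1 = 3.2
x=14: ŷ = -1.9 + 5·14 = 68.1; r = 71.1 − 68.1 = 3
SSE = 11.56 + 4 + 4 + 14.44 + 0 + 33.64 + 10.24 + 9 = 86.88

SSE = 86.88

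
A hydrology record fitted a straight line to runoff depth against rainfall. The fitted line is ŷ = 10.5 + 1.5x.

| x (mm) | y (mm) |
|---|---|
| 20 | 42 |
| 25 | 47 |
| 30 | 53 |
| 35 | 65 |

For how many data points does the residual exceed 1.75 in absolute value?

x=20: ŷ = 10.5 + 1.5·20 = 40.5; r = 42 − 40.5 = 1.5
x=25: ŷ = 10.5 + 1.5·25 = 48; r = 47 − 48 = -1
x=30: ŷ = 10.5 + 1.5·30 = 55.5; r = 53 − 55.5 = -2.5
x=35: ŷ = 10.5 + 1.5·35 = 63; r = 65 − 63 = 2
|r| > 1.75: x=30 (|r|=2.5), x=35 (|r|=2) → 2

2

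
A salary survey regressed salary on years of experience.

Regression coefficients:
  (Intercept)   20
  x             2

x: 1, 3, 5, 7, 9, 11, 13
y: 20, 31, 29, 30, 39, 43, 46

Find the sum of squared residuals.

SSE = 48

x=1: ŷ = 20 + 2·1 = 22; r = 20 − 22 = -2
x=3: ŷ = 20 + 2·3 = 26; r = 31 − 26 = 5
x=5: ŷ = 20 + 2·5 = 30; r = 29 − 30 = -1
x=7: ŷ = 20 + 2·7 = 34; r = 30 − 34 = -4
x=9: ŷ = 20 + 2·9 = 38; r = 39 − 38 = 1
x=11: ŷ = 20 + 2·11 = 42; r = 43 − 42 = 1
x=13: ŷ = 20 + 2·13 = 46; r = 46 − 46 = 0
SSE = 4 + 25 + 1 + 16 + 1 + 1 + 0 = 48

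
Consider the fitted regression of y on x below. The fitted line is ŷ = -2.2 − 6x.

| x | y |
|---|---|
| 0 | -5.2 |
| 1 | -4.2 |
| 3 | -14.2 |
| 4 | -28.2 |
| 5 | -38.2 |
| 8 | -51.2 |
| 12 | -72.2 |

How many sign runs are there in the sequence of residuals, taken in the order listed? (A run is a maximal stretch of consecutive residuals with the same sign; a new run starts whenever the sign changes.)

x=0: ŷ = -2.2 − 6·0 = -2.2; e = -5.2 − (-2.2) = -3
x=1: ŷ = -2.2 − 6·1 = -8.2; e = -4.2 − (-8.2) = 4
x=3: ŷ = -2.2 − 6·3 = -20.2; e = -14.2 − (-20.2) = 6
x=4: ŷ = -2.2 − 6·4 = -26.2; e = -28.2 − (-26.2) = -2
x=5: ŷ = -2.2 − 6·5 = -32.2; e = -38.2 − (-32.2) = -6
x=8: ŷ = -2.2 − 6·8 = -50.2; e = -51.2 − (-50.2) = -1
x=12: ŷ = -2.2 − 6·12 = -74.2; e = -72.2 − (-74.2) = 2
Signs: − + + − − − +
Runs: −×1, +×2, −×3, +×1 → 4

4 runs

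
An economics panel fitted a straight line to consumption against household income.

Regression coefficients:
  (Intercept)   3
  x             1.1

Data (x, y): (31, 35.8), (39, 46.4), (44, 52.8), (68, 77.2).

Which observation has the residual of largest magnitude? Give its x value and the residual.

x=31: ŷ = 3 + 1.1·31 = 37.1; r = 35.8 − 37.1 = -1.3
x=39: ŷ = 3 + 1.1·39 = 45.9; r = 46.4 − 45.9 = 0.5
x=44: ŷ = 3 + 1.1·44 = 51.4; r = 52.8 − 51.4 = 1.4
x=68: ŷ = 3 + 1.1·68 = 77.8; r = 77.2 − 77.8 = -0.6
Largest |r| is 1.4 at x = 44, residual 1.4.

x = 44, r = 1.4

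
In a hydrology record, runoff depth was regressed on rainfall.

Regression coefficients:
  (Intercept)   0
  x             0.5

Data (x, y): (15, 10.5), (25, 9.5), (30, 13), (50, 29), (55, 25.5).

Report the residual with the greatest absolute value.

x=15: ŷ = 0.5·15 = 7.5; e = 10.5 − 7.5 = 3
x=25: ŷ = 0.5·25 = 12.5; e = 9.5 − 12.5 = -3
x=30: ŷ = 0.5·30 = 15; e = 13 − 15 = -2
x=50: ŷ = 0.5·50 = 25; e = 29 − 25 = 4
x=55: ŷ = 0.5·55 = 27.5; e = 25.5 − 27.5 = -2
Largest |e| is 4 at x = 50, residual 4.

e = 4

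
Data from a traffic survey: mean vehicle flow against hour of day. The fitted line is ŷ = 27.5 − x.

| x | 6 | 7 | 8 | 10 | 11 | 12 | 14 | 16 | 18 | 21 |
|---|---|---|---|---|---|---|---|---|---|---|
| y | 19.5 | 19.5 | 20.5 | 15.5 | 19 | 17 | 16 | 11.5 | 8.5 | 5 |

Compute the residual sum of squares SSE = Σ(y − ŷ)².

x=6: ŷ = 27.5 − 6 = 21.5; e = 19.5 − 21.5 = -2
x=7: ŷ = 27.5 − 7 = 20.5; e = 19.5 − 20.5 = -1
x=8: ŷ = 27.5 − 8 = 19.5; e = 20.5 − 19.5 = 1
x=10: ŷ = 27.5 − 10 = 17.5; e = 15.5 − 17.5 = -2
x=11: ŷ = 27.5 − 11 = 16.5; e = 19 − 16.5 = 2.5
x=12: ŷ = 27.5 − 12 = 15.5; e = 17 − 15.5 = 1.5
x=14: ŷ = 27.5 − 14 = 13.5; e = 16 − 13.5 = 2.5
x=16: ŷ = 27.5 − 16 = 11.5; e = 11.5 − 11.5 = 0
x=18: ŷ = 27.5 − 18 = 9.5; e = 8.5 − 9.5 = -1
x=21: ŷ = 27.5 − 21 = 6.5; e = 5 − 6.5 = -1.5
SSE = 4 + 1 + 1 + 4 + 6.25 + 2.25 + 6.25 + 0 + 1 + 2.25 = 28

SSE = 28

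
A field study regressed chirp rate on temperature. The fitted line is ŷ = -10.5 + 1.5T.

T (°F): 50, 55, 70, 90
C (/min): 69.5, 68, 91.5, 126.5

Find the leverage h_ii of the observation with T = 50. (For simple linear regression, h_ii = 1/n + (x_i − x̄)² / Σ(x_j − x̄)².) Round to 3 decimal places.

h = 0.523

T̄ = (50 + 55 + 70 + 90)/4 = 66.25
Σ(T − T̄)² = 264.062 + 126.562 + 14.0625 + 564.062 = 968.75
h = 1/4 + (-16.25)²/968.75 = 0.25 + 0.272581 = 0.523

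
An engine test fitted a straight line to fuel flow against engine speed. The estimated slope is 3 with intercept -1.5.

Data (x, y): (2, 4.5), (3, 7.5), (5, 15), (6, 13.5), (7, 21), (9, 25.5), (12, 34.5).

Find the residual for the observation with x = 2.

e = 0

ŷ = -1.5 + 3·2 = 4.5
e = 4.5 − 4.5 = 0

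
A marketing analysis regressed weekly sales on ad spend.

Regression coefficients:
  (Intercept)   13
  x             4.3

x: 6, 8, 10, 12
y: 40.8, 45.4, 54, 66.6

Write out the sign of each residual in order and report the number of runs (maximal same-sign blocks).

x=6: ŷ = 13 + 4.3·6 = 38.8; r = 40.8 − 38.8 = 2
x=8: ŷ = 13 + 4.3·8 = 47.4; r = 45.4 − 47.4 = -2
x=10: ŷ = 13 + 4.3·10 = 56; r = 54 − 56 = -2
x=12: ŷ = 13 + 4.3·12 = 64.6; r = 66.6 − 64.6 = 2
Signs: + − − +
Runs: +×1, −×2, +×1 → 3

3 runs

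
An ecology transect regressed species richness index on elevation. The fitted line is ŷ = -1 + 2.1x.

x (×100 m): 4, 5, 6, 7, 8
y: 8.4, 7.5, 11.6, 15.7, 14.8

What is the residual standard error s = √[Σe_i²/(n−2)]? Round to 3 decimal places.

s = 1.826

x=4: ŷ = -1 + 2.1·4 = 7.4; e = 8.4 − 7.4 = 1
x=5: ŷ = -1 + 2.1·5 = 9.5; e = 7.5 − 9.5 = -2
x=6: ŷ = -1 + 2.1·6 = 11.6; e = 11.6 − 11.6 = 0
x=7: ŷ = -1 + 2.1·7 = 13.7; e = 15.7 − 13.7 = 2
x=8: ŷ = -1 + 2.1·8 = 15.8; e = 14.8 − 15.8 = -1
SSE = 1 + 4 + 0 + 4 + 1 = 10
s = √(10/3) = √3.33333 ≈ 1.826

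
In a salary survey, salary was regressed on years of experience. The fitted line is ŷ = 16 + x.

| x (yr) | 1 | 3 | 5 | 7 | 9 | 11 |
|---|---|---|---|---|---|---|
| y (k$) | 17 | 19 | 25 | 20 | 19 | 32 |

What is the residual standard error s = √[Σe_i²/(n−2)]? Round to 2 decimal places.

s = 4.64

x=1: ŷ = 16 + 1 = 17; e = 17 − 17 = 0
x=3: ŷ = 16 + 3 = 19; e = 19 − 19 = 0
x=5: ŷ = 16 + 5 = 21; e = 25 − 21 = 4
x=7: ŷ = 16 + 7 = 23; e = 20 − 23 = -3
x=9: ŷ = 16 + 9 = 25; e = 19 − 25 = -6
x=11: ŷ = 16 + 11 = 27; e = 32 − 27 = 5
SSE = 0 + 0 + 16 + 9 + 36 + 25 = 86
s = √(86/4) = √21.5 ≈ 4.64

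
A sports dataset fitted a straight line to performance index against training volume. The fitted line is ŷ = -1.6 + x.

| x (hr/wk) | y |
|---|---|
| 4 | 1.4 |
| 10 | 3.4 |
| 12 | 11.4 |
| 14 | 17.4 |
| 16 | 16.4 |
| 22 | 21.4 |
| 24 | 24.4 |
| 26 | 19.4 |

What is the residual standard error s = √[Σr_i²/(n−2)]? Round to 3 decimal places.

x=4: ŷ = -1.6 + 4 = 2.4; r = 1.4 − 2.4 = -1
x=10: ŷ = -1.6 + 10 = 8.4; r = 3.4 − 8.4 = -5
x=12: ŷ = -1.6 + 12 = 10.4; r = 11.4 − 10.4 = 1
x=14: ŷ = -1.6 + 14 = 12.4; r = 17.4 − 12.4 = 5
x=16: ŷ = -1.6 + 16 = 14.4; r = 16.4 − 14.4 = 2
x=22: ŷ = -1.6 + 22 = 20.4; r = 21.4 − 20.4 = 1
x=24: ŷ = -1.6 + 24 = 22.4; r = 24.4 − 22.4 = 2
x=26: ŷ = -1.6 + 26 = 24.4; r = 19.4 − 24.4 = -5
SSE = 1 + 25 + 1 + 25 + 4 + 1 + 4 + 25 = 86
s = √(86/6) = √14.3333 ≈ 3.786

s = 3.786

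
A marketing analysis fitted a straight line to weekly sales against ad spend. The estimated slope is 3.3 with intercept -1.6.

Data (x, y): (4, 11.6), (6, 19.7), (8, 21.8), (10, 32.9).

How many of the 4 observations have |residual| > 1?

x=4: ŷ = -1.6 + 3.3·4 = 11.6; r = 11.6 − 11.6 = 0
x=6: ŷ = -1.6 + 3.3·6 = 18.2; r = 19.7 − 18.2 = 1.5
x=8: ŷ = -1.6 + 3.3·8 = 24.8; r = 21.8 − 24.8 = -3
x=10: ŷ = -1.6 + 3.3·10 = 31.4; r = 32.9 − 31.4 = 1.5
|r| > 1: x=6 (|r|=1.5), x=8 (|r|=3), x=10 (|r|=1.5) → 3

3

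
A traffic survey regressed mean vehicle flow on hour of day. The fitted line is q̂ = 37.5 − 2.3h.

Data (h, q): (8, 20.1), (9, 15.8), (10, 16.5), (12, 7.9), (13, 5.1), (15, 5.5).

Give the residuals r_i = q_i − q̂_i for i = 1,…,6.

h=8: q̂ = 37.5 − 2.3·8 = 19.1; r = 20.1 − 19.1 = 1
h=9: q̂ = 37.5 − 2.3·9 = 16.8; r = 15.8 − 16.8 = -1
h=10: q̂ = 37.5 − 2.3·10 = 14.5; r = 16.5 − 14.5 = 2
h=12: q̂ = 37.5 − 2.3·12 = 9.9; r = 7.9 − 9.9 = -2
h=13: q̂ = 37.5 − 2.3·13 = 7.6; r = 5.1 − 7.6 = -2.5
h=15: q̂ = 37.5 − 2.3·15 = 3; r = 5.5 − 3 = 2.5

1, -1, 2, -2, -2.5, 2.5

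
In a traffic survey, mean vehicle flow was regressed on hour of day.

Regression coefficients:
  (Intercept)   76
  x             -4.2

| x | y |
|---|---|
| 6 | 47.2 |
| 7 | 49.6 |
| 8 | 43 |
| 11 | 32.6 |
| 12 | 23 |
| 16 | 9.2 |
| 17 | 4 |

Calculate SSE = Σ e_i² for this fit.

x=6: ŷ = 76 − 4.2·6 = 50.8; e = 47.2 − 50.8 = -3.6
x=7: ŷ = 76 − 4.2·7 = 46.6; e = 49.6 − 46.6 = 3
x=8: ŷ = 76 − 4.2·8 = 42.4; e = 43 − 42.4 = 0.6
x=11: ŷ = 76 − 4.2·11 = 29.8; e = 32.6 − 29.8 = 2.8
x=12: ŷ = 76 − 4.2·12 = 25.6; e = 23 − 25.6 = -2.6
x=16: ŷ = 76 − 4.2·16 = 8.8; e = 9.2 − 8.8 = 0.4
x=17: ŷ = 76 − 4.2·17 = 4.6; e = 4 − 4.6 = -0.6
SSE = 12.96 + 9 + 0.36 + 7.84 + 6.76 + 0.16 + 0.36 = 37.44

SSE = 37.44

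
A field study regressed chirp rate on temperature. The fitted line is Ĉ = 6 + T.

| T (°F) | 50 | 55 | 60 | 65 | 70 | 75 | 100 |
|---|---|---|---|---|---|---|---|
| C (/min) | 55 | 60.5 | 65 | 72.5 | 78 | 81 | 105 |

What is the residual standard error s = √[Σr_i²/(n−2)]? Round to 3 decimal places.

T=50: Ĉ = 6 + 50 = 56; r = 55 − 56 = -1
T=55: Ĉ = 6 + 55 = 61; r = 60.5 − 61 = -0.5
T=60: Ĉ = 6 + 60 = 66; r = 65 − 66 = -1
T=65: Ĉ = 6 + 65 = 71; r = 72.5 − 71 = 1.5
T=70: Ĉ = 6 + 70 = 76; r = 78 − 76 = 2
T=75: Ĉ = 6 + 75 = 81; r = 81 − 81 = 0
T=100: Ĉ = 6 + 100 = 106; r = 105 − 106 = -1
SSE = 1 + 0.25 + 1 + 2.25 + 4 + 0 + 1 = 9.5
s = √(9.5/5) = √1.9 ≈ 1.378

s = 1.378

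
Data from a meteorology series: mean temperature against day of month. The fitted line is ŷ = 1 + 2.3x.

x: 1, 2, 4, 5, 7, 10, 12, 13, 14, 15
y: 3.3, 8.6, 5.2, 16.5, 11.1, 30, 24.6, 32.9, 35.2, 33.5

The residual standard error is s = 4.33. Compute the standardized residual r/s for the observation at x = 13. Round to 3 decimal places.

ŷ = 1 + 2.3·13 = 30.9
r = 32.9 − 30.9 = 2
r/s = 2 / 4.33 = 0.462

0.462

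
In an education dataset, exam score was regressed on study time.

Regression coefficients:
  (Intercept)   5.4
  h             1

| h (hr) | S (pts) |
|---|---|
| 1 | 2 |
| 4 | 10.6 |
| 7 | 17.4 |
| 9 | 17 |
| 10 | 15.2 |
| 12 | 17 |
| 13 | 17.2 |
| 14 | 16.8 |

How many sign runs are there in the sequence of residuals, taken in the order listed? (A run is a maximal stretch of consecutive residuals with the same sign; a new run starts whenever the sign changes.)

3 runs

h=1: Ŝ = 5.4 + 1 = 6.4; r = 2 − 6.4 = -4.4
h=4: Ŝ = 5.4 + 4 = 9.4; r = 10.6 − 9.4 = 1.2
h=7: Ŝ = 5.4 + 7 = 12.4; r = 17.4 − 12.4 = 5
h=9: Ŝ = 5.4 + 9 = 14.4; r = 17 − 14.4 = 2.6
h=10: Ŝ = 5.4 + 10 = 15.4; r = 15.2 − 15.4 = -0.2
h=12: Ŝ = 5.4 + 12 = 17.4; r = 17 − 17.4 = -0.4
h=13: Ŝ = 5.4 + 13 = 18.4; r = 17.2 − 18.4 = -1.2
h=14: Ŝ = 5.4 + 14 = 19.4; r = 16.8 − 19.4 = -2.6
Signs: − + + + − − − −
Runs: −×1, +×3, −×4 → 3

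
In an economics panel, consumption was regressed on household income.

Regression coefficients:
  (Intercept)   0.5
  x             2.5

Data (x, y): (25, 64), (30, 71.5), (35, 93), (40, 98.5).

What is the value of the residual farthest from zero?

e = 5

x=25: ŷ = 0.5 + 2.5·25 = 63; e = 64 − 63 = 1
x=30: ŷ = 0.5 + 2.5·30 = 75.5; e = 71.5 − 75.5 = -4
x=35: ŷ = 0.5 + 2.5·35 = 88; e = 93 − 88 = 5
x=40: ŷ = 0.5 + 2.5·40 = 100.5; e = 98.5 − 100.5 = -2
Largest |e| is 5 at x = 35, residual 5.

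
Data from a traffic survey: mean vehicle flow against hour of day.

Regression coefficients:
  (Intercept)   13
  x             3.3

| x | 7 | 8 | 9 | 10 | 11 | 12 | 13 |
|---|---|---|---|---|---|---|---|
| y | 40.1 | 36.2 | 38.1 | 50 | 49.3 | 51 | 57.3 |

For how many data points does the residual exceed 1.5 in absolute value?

5

x=7: ŷ = 13 + 3.3·7 = 36.1; r = 40.1 − 36.1 = 4
x=8: ŷ = 13 + 3.3·8 = 39.4; r = 36.2 − 39.4 = -3.2
x=9: ŷ = 13 + 3.3·9 = 42.7; r = 38.1 − 42.7 = -4.6
x=10: ŷ = 13 + 3.3·10 = 46; r = 50 − 46 = 4
x=11: ŷ = 13 + 3.3·11 = 49.3; r = 49.3 − 49.3 = 0
x=12: ŷ = 13 + 3.3·12 = 52.6; r = 51 − 52.6 = -1.6
x=13: ŷ = 13 + 3.3·13 = 55.9; r = 57.3 − 55.9 = 1.4
|r| > 1.5: x=7 (|r|=4), x=8 (|r|=3.2), x=9 (|r|=4.6), x=10 (|r|=4), x=12 (|r|=1.6) → 5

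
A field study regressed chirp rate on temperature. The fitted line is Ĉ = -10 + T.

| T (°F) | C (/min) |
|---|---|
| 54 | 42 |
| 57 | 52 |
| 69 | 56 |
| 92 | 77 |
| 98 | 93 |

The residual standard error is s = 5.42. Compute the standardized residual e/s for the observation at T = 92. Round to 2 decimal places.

Ĉ = -10 + 92 = 82
e = 77 − 82 = -5
e/s = -5 / 5.42 = -0.92

-0.92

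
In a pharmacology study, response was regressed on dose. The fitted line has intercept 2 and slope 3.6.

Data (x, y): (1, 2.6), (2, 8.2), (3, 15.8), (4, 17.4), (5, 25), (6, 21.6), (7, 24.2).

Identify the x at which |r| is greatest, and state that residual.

x = 5, r = 5

x=1: ŷ = 2 + 3.6·1 = 5.6; r = 2.6 − 5.6 = -3
x=2: ŷ = 2 + 3.6·2 = 9.2; r = 8.2 − 9.2 = -1
x=3: ŷ = 2 + 3.6·3 = 12.8; r = 15.8 − 12.8 = 3
x=4: ŷ = 2 + 3.6·4 = 16.4; r = 17.4 − 16.4 = 1
x=5: ŷ = 2 + 3.6·5 = 20; r = 25 − 20 = 5
x=6: ŷ = 2 + 3.6·6 = 23.6; r = 21.6 − 23.6 = -2
x=7: ŷ = 2 + 3.6·7 = 27.2; r = 24.2 − 27.2 = -3
Largest |r| is 5 at x = 5, residual 5.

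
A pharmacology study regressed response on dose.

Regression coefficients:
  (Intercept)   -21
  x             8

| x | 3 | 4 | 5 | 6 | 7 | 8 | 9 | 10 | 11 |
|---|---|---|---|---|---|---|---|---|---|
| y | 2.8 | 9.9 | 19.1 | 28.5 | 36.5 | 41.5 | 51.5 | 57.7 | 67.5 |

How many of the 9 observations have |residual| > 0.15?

x=3: ŷ = -21 + 8·3 = 3; e = 2.8 − 3 = -0.2
x=4: ŷ = -21 + 8·4 = 11; e = 9.9 − 11 = -1.1
x=5: ŷ = -21 + 8·5 = 19; e = 19.1 − 19 = 0.1
x=6: ŷ = -21 + 8·6 = 27; e = 28.5 − 27 = 1.5
x=7: ŷ = -21 + 8·7 = 35; e = 36.5 − 35 = 1.5
x=8: ŷ = -21 + 8·8 = 43; e = 41.5 − 43 = -1.5
x=9: ŷ = -21 + 8·9 = 51; e = 51.5 − 51 = 0.5
x=10: ŷ = -21 + 8·10 = 59; e = 57.7 − 59 = -1.3
x=11: ŷ = -21 + 8·11 = 67; e = 67.5 − 67 = 0.5
|e| > 0.15: x=3 (|e|=0.2), x=4 (|e|=1.1), x=6 (|e|=1.5), x=7 (|e|=1.5), x=8 (|e|=1.5), x=9 (|e|=0.5), x=10 (|e|=1.3), x=11 (|e|=0.5) → 8

8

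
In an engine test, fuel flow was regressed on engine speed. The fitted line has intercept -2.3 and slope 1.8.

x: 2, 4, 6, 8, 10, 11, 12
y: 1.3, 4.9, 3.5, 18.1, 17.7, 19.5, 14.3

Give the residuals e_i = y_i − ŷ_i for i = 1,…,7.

x=2: ŷ = -2.3 + 1.8·2 = 1.3; e = 1.3 − 1.3 = 0
x=4: ŷ = -2.3 + 1.8·4 = 4.9; e = 4.9 − 4.9 = 0
x=6: ŷ = -2.3 + 1.8·6 = 8.5; e = 3.5 − 8.5 = -5
x=8: ŷ = -2.3 + 1.8·8 = 12.1; e = 18.1 − 12.1 = 6
x=10: ŷ = -2.3 + 1.8·10 = 15.7; e = 17.7 − 15.7 = 2
x=11: ŷ = -2.3 + 1.8·11 = 17.5; e = 19.5 − 17.5 = 2
x=12: ŷ = -2.3 + 1.8·12 = 19.3; e = 14.3 − 19.3 = -5

0, 0, -5, 6, 2, 2, -5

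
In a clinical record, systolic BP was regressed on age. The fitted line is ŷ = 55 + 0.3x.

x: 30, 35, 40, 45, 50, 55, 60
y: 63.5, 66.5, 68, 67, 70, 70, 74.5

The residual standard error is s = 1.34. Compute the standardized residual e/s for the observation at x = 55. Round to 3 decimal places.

-1.119

ŷ = 55 + 0.3·55 = 71.5
e = 70 − 71.5 = -1.5
e/s = -1.5 / 1.34 = -1.119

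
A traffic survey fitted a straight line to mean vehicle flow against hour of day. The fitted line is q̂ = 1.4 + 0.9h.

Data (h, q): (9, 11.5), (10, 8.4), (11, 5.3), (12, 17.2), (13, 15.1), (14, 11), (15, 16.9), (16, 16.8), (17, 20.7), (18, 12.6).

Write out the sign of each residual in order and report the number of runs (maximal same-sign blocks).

h=9: q̂ = 1.4 + 0.9·9 = 9.5; r = 11.5 − 9.5 = 2
h=10: q̂ = 1.4 + 0.9·10 = 10.4; r = 8.4 − 10.4 = -2
h=11: q̂ = 1.4 + 0.9·11 = 11.3; r = 5.3 − 11.3 = -6
h=12: q̂ = 1.4 + 0.9·12 = 12.2; r = 17.2 − 12.2 = 5
h=13: q̂ = 1.4 + 0.9·13 = 13.1; r = 15.1 − 13.1 = 2
h=14: q̂ = 1.4 + 0.9·14 = 14; r = 11 − 14 = -3
h=15: q̂ = 1.4 + 0.9·15 = 14.9; r = 16.9 − 14.9 = 2
h=16: q̂ = 1.4 + 0.9·16 = 15.8; r = 16.8 − 15.8 = 1
h=17: q̂ = 1.4 + 0.9·17 = 16.7; r = 20.7 − 16.7 = 4
h=18: q̂ = 1.4 + 0.9·18 = 17.6; r = 12.6 − 17.6 = -5
Signs: + − − + + − + + + −
Runs: +×1, −×2, +×2, −×1, +×3, −×1 → 6

6 runs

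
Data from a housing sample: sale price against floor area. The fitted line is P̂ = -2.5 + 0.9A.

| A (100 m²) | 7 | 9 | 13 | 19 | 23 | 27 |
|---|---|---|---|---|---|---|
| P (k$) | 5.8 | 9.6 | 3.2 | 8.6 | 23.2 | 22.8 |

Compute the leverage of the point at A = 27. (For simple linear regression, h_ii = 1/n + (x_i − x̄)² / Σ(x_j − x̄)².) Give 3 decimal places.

Ā = (7 + 9 + 13 + 19 + 23 + 27)/6 = 16.3333
Σ(A − Ā)² = 87.1111 + 53.7778 + 11.1111 + 7.11111 + 44.4444 + 113.778 = 317.333
h = 1/6 + (10.6667)²/317.333 = 0.166667 + 0.358543 = 0.525

h = 0.525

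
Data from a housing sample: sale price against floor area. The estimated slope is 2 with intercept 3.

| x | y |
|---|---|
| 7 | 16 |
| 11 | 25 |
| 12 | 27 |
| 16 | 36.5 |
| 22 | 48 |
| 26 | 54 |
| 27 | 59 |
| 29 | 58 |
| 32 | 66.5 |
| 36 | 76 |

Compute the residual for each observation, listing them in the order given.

-1, 0, 0, 1.5, 1, -1, 2, -3, -0.5, 1

x=7: ŷ = 3 + 2·7 = 17; r = 16 − 17 = -1
x=11: ŷ = 3 + 2·11 = 25; r = 25 − 25 = 0
x=12: ŷ = 3 + 2·12 = 27; r = 27 − 27 = 0
x=16: ŷ = 3 + 2·16 = 35; r = 36.5 − 35 = 1.5
x=22: ŷ = 3 + 2·22 = 47; r = 48 − 47 = 1
x=26: ŷ = 3 + 2·26 = 55; r = 54 − 55 = -1
x=27: ŷ = 3 + 2·27 = 57; r = 59 − 57 = 2
x=29: ŷ = 3 + 2·29 = 61; r = 58 − 61 = -3
x=32: ŷ = 3 + 2·32 = 67; r = 66.5 − 67 = -0.5
x=36: ŷ = 3 + 2·36 = 75; r = 76 − 75 = 1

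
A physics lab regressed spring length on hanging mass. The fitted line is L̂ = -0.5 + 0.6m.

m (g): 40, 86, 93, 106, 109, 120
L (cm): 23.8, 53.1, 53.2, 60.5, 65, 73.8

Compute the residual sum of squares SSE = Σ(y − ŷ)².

m=40: L̂ = -0.5 + 0.6·40 = 23.5; e = 23.8 − 23.5 = 0.3
m=86: L̂ = -0.5 + 0.6·86 = 51.1; e = 53.1 − 51.1 = 2
m=93: L̂ = -0.5 + 0.6·93 = 55.3; e = 53.2 − 55.3 = -2.1
m=106: L̂ = -0.5 + 0.6·106 = 63.1; e = 60.5 − 63.1 = -2.6
m=109: L̂ = -0.5 + 0.6·109 = 64.9; e = 65 − 64.9 = 0.1
m=120: L̂ = -0.5 + 0.6·120 = 71.5; e = 73.8 − 71.5 = 2.3
SSE = 0.09 + 4 + 4.41 + 6.76 + 0.01 + 5.29 = 20.56

SSE = 20.56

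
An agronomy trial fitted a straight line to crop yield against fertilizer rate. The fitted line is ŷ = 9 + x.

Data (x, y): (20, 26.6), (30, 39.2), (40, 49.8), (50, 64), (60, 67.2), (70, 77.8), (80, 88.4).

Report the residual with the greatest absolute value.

e = 5

x=20: ŷ = 9 + 20 = 29; e = 26.6 − 29 = -2.4
x=30: ŷ = 9 + 30 = 39; e = 39.2 − 39 = 0.2
x=40: ŷ = 9 + 40 = 49; e = 49.8 − 49 = 0.8
x=50: ŷ = 9 + 50 = 59; e = 64 − 59 = 5
x=60: ŷ = 9 + 60 = 69; e = 67.2 − 69 = -1.8
x=70: ŷ = 9 + 70 = 79; e = 77.8 − 79 = -1.2
x=80: ŷ = 9 + 80 = 89; e = 88.4 − 89 = -0.6
Largest |e| is 5 at x = 50, residual 5.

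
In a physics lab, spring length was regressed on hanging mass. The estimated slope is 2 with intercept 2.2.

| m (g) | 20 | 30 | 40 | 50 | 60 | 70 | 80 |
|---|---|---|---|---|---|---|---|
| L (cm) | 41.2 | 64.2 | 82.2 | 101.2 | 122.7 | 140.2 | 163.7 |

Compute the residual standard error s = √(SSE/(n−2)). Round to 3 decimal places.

s = 1.581

m=20: ŷ = 2.2 + 2·20 = 42.2; r = 41.2 − 42.2 = -1
m=30: ŷ = 2.2 + 2·30 = 62.2; r = 64.2 − 62.2 = 2
m=40: ŷ = 2.2 + 2·40 = 82.2; r = 82.2 − 82.2 = 0
m=50: ŷ = 2.2 + 2·50 = 102.2; r = 101.2 − 102.2 = -1
m=60: ŷ = 2.2 + 2·60 = 122.2; r = 122.7 − 122.2 = 0.5
m=70: ŷ = 2.2 + 2·70 = 142.2; r = 140.2 − 142.2 = -2
m=80: ŷ = 2.2 + 2·80 = 162.2; r = 163.7 − 162.2 = 1.5
SSE = 1 + 4 + 0 + 1 + 0.25 + 4 + 2.25 = 12.5
s = √(12.5/5) = √2.5 ≈ 1.581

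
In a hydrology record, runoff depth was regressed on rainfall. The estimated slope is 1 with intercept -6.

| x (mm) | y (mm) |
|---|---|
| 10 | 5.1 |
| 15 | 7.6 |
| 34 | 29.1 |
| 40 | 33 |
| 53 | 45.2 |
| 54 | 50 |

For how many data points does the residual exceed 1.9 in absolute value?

x=10: ŷ = -6 + 10 = 4; r = 5.1 − 4 = 1.1
x=15: ŷ = -6 + 15 = 9; r = 7.6 − 9 = -1.4
x=34: ŷ = -6 + 34 = 28; r = 29.1 − 28 = 1.1
x=40: ŷ = -6 + 40 = 34; r = 33 − 34 = -1
x=53: ŷ = -6 + 53 = 47; r = 45.2 − 47 = -1.8
x=54: ŷ = -6 + 54 = 48; r = 50 − 48 = 2
|r| > 1.9: x=54 (|r|=2) → 1

1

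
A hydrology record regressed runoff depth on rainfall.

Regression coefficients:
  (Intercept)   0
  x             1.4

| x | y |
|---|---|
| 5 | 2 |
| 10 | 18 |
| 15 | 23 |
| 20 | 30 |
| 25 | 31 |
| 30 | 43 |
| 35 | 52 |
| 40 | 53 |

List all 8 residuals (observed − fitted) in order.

-5, 4, 2, 2, -4, 1, 3, -3

x=5: ŷ = 1.4·5 = 7; r = 2 − 7 = -5
x=10: ŷ = 1.4·10 = 14; r = 18 − 14 = 4
x=15: ŷ = 1.4·15 = 21; r = 23 − 21 = 2
x=20: ŷ = 1.4·20 = 28; r = 30 − 28 = 2
x=25: ŷ = 1.4·25 = 35; r = 31 − 35 = -4
x=30: ŷ = 1.4·30 = 42; r = 43 − 42 = 1
x=35: ŷ = 1.4·35 = 49; r = 52 − 49 = 3
x=40: ŷ = 1.4·40 = 56; r = 53 − 56 = -3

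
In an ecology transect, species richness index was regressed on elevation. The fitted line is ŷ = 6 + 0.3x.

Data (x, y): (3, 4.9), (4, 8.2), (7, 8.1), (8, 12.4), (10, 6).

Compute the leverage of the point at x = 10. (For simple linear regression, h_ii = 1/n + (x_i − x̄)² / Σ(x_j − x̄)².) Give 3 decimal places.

x̄ = (3 + 4 + 7 + 8 + 10)/5 = 6.4
Σ(x − x̄)² = 11.56 + 5.76 + 0.36 + 2.56 + 12.96 = 33.2
h = 1/5 + (3.6)²/33.2 = 0.2 + 0.390361 = 0.590

h = 0.590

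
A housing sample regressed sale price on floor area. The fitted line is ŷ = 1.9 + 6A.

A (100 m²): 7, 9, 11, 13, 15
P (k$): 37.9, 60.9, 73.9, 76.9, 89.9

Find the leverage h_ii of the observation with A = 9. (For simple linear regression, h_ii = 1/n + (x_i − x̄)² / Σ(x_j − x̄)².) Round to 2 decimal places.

h = 0.30

Ā = (7 + 9 + 11 + 13 + 15)/5 = 11
Σ(A − Ā)² = 16 + 4 + 0 + 4 + 16 = 40
h = 1/5 + (-2)²/40 = 0.2 + 0.1 = 0.30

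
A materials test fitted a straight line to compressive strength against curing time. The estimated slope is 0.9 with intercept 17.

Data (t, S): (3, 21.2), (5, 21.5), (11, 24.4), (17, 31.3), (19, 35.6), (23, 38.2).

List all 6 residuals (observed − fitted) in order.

t=3: ŷ = 17 + 0.9·3 = 19.7; r = 21.2 − 19.7 = 1.5
t=5: ŷ = 17 + 0.9·5 = 21.5; r = 21.5 − 21.5 = 0
t=11: ŷ = 17 + 0.9·11 = 26.9; r = 24.4 − 26.9 = -2.5
t=17: ŷ = 17 + 0.9·17 = 32.3; r = 31.3 − 32.3 = -1
t=19: ŷ = 17 + 0.9·19 = 34.1; r = 35.6 − 34.1 = 1.5
t=23: ŷ = 17 + 0.9·23 = 37.7; r = 38.2 − 37.7 = 0.5

1.5, 0, -2.5, -1, 1.5, 0.5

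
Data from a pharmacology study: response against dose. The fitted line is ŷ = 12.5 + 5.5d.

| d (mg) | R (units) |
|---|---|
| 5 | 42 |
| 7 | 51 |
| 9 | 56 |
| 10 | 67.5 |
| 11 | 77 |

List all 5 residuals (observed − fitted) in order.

d=5: ŷ = 12.5 + 5.5·5 = 40; e = 42 − 40 = 2
d=7: ŷ = 12.5 + 5.5·7 = 51; e = 51 − 51 = 0
d=9: ŷ = 12.5 + 5.5·9 = 62; e = 56 − 62 = -6
d=10: ŷ = 12.5 + 5.5·10 = 67.5; e = 67.5 − 67.5 = 0
d=11: ŷ = 12.5 + 5.5·11 = 73; e = 77 − 73 = 4

2, 0, -6, 0, 4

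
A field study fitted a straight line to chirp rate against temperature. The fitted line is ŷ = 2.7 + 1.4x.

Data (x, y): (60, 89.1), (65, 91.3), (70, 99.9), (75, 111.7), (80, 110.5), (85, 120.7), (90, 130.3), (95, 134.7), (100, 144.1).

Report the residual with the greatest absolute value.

x=60: ŷ = 2.7 + 1.4·60 = 86.7; r = 89.1 − 86.7 = 2.4
x=65: ŷ = 2.7 + 1.4·65 = 93.7; r = 91.3 − 93.7 = -2.4
x=70: ŷ = 2.7 + 1.4·70 = 100.7; r = 99.9 − 100.7 = -0.8
x=75: ŷ = 2.7 + 1.4·75 = 107.7; r = 111.7 − 107.7 = 4
x=80: ŷ = 2.7 + 1.4·80 = 114.7; r = 110.5 − 114.7 = -4.2
x=85: ŷ = 2.7 + 1.4·85 = 121.7; r = 120.7 − 121.7 = -1
x=90: ŷ = 2.7 + 1.4·90 = 128.7; r = 130.3 − 128.7 = 1.6
x=95: ŷ = 2.7 + 1.4·95 = 135.7; r = 134.7 − 135.7 = -1
x=100: ŷ = 2.7 + 1.4·100 = 142.7; r = 144.1 − 142.7 = 1.4
Largest |r| is 4.2 at x = 80, residual -4.2.

r = -4.2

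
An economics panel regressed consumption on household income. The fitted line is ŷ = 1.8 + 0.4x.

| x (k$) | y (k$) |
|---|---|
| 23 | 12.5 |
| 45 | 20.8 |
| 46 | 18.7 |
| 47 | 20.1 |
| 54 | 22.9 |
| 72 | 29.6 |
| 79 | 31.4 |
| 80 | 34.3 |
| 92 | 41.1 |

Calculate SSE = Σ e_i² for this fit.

SSE = 17.5

x=23: ŷ = 1.8 + 0.4·23 = 11; e = 12.5 − 11 = 1.5
x=45: ŷ = 1.8 + 0.4·45 = 19.8; e = 20.8 − 19.8 = 1
x=46: ŷ = 1.8 + 0.4·46 = 20.2; e = 18.7 − 20.2 = -1.5
x=47: ŷ = 1.8 + 0.4·47 = 20.6; e = 20.1 − 20.6 = -0.5
x=54: ŷ = 1.8 + 0.4·54 = 23.4; e = 22.9 − 23.4 = -0.5
x=72: ŷ = 1.8 + 0.4·72 = 30.6; e = 29.6 − 30.6 = -1
x=79: ŷ = 1.8 + 0.4·79 = 33.4; e = 31.4 − 33.4 = -2
x=80: ŷ = 1.8 + 0.4·80 = 33.8; e = 34.3 − 33.8 = 0.5
x=92: ŷ = 1.8 + 0.4·92 = 38.6; e = 41.1 − 38.6 = 2.5
SSE = 2.25 + 1 + 2.25 + 0.25 + 0.25 + 1 + 4 + 0.25 + 6.25 = 17.5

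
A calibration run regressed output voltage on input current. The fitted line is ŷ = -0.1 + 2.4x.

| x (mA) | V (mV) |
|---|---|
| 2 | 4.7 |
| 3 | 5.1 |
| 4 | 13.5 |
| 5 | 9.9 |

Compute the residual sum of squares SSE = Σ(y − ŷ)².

SSE = 24

x=2: ŷ = -0.1 + 2.4·2 = 4.7; r = 4.7 − 4.7 = 0
x=3: ŷ = -0.1 + 2.4·3 = 7.1; r = 5.1 − 7.1 = -2
x=4: ŷ = -0.1 + 2.4·4 = 9.5; r = 13.5 − 9.5 = 4
x=5: ŷ = -0.1 + 2.4·5 = 11.9; r = 9.9 − 11.9 = -2
SSE = 0 + 4 + 16 + 4 = 24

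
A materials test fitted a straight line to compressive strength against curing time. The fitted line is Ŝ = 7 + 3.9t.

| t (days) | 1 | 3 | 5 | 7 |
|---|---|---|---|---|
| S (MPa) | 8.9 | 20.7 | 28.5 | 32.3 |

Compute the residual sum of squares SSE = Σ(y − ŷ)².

SSE = 16

t=1: Ŝ = 7 + 3.9·1 = 10.9; r = 8.9 − 10.9 = -2
t=3: Ŝ = 7 + 3.9·3 = 18.7; r = 20.7 − 18.7 = 2
t=5: Ŝ = 7 + 3.9·5 = 26.5; r = 28.5 − 26.5 = 2
t=7: Ŝ = 7 + 3.9·7 = 34.3; r = 32.3 − 34.3 = -2
SSE = 4 + 4 + 4 + 4 = 16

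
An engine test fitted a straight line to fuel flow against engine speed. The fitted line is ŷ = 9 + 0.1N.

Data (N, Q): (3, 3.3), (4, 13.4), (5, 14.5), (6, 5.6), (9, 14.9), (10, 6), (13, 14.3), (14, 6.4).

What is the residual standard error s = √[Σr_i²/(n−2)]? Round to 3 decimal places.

N=3: ŷ = 9 + 0.1·3 = 9.3; r = 3.3 − 9.3 = -6
N=4: ŷ = 9 + 0.1·4 = 9.4; r = 13.4 − 9.4 = 4
N=5: ŷ = 9 + 0.1·5 = 9.5; r = 14.5 − 9.5 = 5
N=6: ŷ = 9 + 0.1·6 = 9.6; r = 5.6 − 9.6 = -4
N=9: ŷ = 9 + 0.1·9 = 9.9; r = 14.9 − 9.9 = 5
N=10: ŷ = 9 + 0.1·10 = 10; r = 6 − 10 = -4
N=13: ŷ = 9 + 0.1·13 = 10.3; r = 14.3 − 10.3 = 4
N=14: ŷ = 9 + 0.1·14 = 10.4; r = 6.4 − 10.4 = -4
SSE = 36 + 16 + 25 + 16 + 25 + 16 + 16 + 16 = 166
s = √(166/6) = √27.6667 ≈ 5.260

s = 5.260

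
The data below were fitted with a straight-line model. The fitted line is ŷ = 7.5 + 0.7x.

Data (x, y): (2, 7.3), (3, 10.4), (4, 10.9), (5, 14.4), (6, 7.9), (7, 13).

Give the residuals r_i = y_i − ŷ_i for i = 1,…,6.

-1.6, 0.8, 0.6, 3.4, -3.8, 0.6

x=2: ŷ = 7.5 + 0.7·2 = 8.9; r = 7.3 − 8.9 = -1.6
x=3: ŷ = 7.5 + 0.7·3 = 9.6; r = 10.4 − 9.6 = 0.8
x=4: ŷ = 7.5 + 0.7·4 = 10.3; r = 10.9 − 10.3 = 0.6
x=5: ŷ = 7.5 + 0.7·5 = 11; r = 14.4 − 11 = 3.4
x=6: ŷ = 7.5 + 0.7·6 = 11.7; r = 7.9 − 11.7 = -3.8
x=7: ŷ = 7.5 + 0.7·7 = 12.4; r = 13 − 12.4 = 0.6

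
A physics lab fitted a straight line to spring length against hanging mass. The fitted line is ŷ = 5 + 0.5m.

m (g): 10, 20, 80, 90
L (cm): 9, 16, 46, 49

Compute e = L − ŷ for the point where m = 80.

e = 1

ŷ = 5 + 0.5·80 = 45
e = 46 − 45 = 1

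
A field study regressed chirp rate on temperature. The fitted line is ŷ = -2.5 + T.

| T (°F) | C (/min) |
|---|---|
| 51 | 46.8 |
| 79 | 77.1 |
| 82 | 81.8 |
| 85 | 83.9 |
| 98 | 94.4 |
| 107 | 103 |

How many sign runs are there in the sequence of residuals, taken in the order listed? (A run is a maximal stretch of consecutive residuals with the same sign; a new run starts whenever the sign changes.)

3 runs

T=51: ŷ = -2.5 + 51 = 48.5; e = 46.8 − 48.5 = -1.7
T=79: ŷ = -2.5 + 79 = 76.5; e = 77.1 − 76.5 = 0.6
T=82: ŷ = -2.5 + 82 = 79.5; e = 81.8 − 79.5 = 2.3
T=85: ŷ = -2.5 + 85 = 82.5; e = 83.9 − 82.5 = 1.4
T=98: ŷ = -2.5 + 98 = 95.5; e = 94.4 − 95.5 = -1.1
T=107: ŷ = -2.5 + 107 = 104.5; e = 103 − 104.5 = -1.5
Signs: − + + + − −
Runs: −×1, +×3, −×2 → 3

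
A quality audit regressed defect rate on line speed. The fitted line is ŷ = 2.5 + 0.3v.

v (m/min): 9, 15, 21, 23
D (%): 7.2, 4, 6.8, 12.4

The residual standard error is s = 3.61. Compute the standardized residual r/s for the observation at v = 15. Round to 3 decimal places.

-0.831

ŷ = 2.5 + 0.3·15 = 7
r = 4 − 7 = -3
r/s = -3 / 3.61 = -0.831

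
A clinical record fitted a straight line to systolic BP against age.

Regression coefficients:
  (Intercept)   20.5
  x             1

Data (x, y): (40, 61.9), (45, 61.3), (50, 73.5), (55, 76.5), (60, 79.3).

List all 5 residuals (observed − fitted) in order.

1.4, -4.2, 3, 1, -1.2

x=40: ŷ = 20.5 + 40 = 60.5; r = 61.9 − 60.5 = 1.4
x=45: ŷ = 20.5 + 45 = 65.5; r = 61.3 − 65.5 = -4.2
x=50: ŷ = 20.5 + 50 = 70.5; r = 73.5 − 70.5 = 3
x=55: ŷ = 20.5 + 55 = 75.5; r = 76.5 − 75.5 = 1
x=60: ŷ = 20.5 + 60 = 80.5; r = 79.3 − 80.5 = -1.2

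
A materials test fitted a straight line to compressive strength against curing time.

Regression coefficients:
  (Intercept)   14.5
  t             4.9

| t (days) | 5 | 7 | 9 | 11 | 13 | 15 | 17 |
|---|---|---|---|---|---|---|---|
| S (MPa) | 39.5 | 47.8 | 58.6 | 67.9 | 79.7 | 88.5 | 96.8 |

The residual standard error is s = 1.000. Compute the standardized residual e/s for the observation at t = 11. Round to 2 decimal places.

ŷ = 14.5 + 4.9·11 = 68.4
e = 67.9 − 68.4 = -0.5
e/s = -0.5 / 1.000 = -0.50

-0.50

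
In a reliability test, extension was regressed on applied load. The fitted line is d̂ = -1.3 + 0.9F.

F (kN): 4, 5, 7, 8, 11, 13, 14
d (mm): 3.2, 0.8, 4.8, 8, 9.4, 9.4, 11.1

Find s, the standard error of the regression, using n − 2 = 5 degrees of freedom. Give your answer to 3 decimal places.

s = 1.594

F=4: d̂ = -1.3 + 0.9·4 = 2.3; e = 3.2 − 2.3 = 0.9
F=5: d̂ = -1.3 + 0.9·5 = 3.2; e = 0.8 − 3.2 = -2.4
F=7: d̂ = -1.3 + 0.9·7 = 5; e = 4.8 − 5 = -0.2
F=8: d̂ = -1.3 + 0.9·8 = 5.9; e = 8 − 5.9 = 2.1
F=11: d̂ = -1.3 + 0.9·11 = 8.6; e = 9.4 − 8.6 = 0.8
F=13: d̂ = -1.3 + 0.9·13 = 10.4; e = 9.4 − 10.4 = -1
F=14: d̂ = -1.3 + 0.9·14 = 11.3; e = 11.1 − 11.3 = -0.2
SSE = 0.81 + 5.76 + 0.04 + 4.41 + 0.64 + 1 + 0.04 = 12.7
s = √(12.7/5) = √2.54 ≈ 1.594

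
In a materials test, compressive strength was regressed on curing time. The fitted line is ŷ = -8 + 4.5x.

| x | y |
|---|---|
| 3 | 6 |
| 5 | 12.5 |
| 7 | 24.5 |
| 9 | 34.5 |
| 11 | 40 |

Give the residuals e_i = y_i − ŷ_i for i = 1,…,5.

0.5, -2, 1, 2, -1.5

x=3: ŷ = -8 + 4.5·3 = 5.5; e = 6 − 5.5 = 0.5
x=5: ŷ = -8 + 4.5·5 = 14.5; e = 12.5 − 14.5 = -2
x=7: ŷ = -8 + 4.5·7 = 23.5; e = 24.5 − 23.5 = 1
x=9: ŷ = -8 + 4.5·9 = 32.5; e = 34.5 − 32.5 = 2
x=11: ŷ = -8 + 4.5·11 = 41.5; e = 40 − 41.5 = -1.5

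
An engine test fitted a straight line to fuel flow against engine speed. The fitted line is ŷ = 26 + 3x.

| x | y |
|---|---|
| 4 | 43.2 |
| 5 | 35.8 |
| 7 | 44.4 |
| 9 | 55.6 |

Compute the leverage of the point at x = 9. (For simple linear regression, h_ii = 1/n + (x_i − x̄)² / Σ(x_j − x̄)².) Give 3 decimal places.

h = 0.763

x̄ = (4 + 5 + 7 + 9)/4 = 6.25
Σ(x − x̄)² = 5.0625 + 1.5625 + 0.5625 + 7.5625 = 14.75
h = 1/4 + (2.75)²/14.75 = 0.25 + 0.512712 = 0.763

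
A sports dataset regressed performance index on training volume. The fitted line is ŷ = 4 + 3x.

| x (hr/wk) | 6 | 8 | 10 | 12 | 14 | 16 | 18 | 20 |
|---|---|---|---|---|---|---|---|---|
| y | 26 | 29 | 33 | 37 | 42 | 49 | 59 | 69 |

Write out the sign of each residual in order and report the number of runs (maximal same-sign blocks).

3 runs

x=6: ŷ = 4 + 3·6 = 22; r = 26 − 22 = 4
x=8: ŷ = 4 + 3·8 = 28; r = 29 − 28 = 1
x=10: ŷ = 4 + 3·10 = 34; r = 33 − 34 = -1
x=12: ŷ = 4 + 3·12 = 40; r = 37 − 40 = -3
x=14: ŷ = 4 + 3·14 = 46; r = 42 − 46 = -4
x=16: ŷ = 4 + 3·16 = 52; r = 49 − 52 = -3
x=18: ŷ = 4 + 3·18 = 58; r = 59 − 58 = 1
x=20: ŷ = 4 + 3·20 = 64; r = 69 − 64 = 5
Signs: + + − − − − + +
Runs: +×2, −×4, +×2 → 3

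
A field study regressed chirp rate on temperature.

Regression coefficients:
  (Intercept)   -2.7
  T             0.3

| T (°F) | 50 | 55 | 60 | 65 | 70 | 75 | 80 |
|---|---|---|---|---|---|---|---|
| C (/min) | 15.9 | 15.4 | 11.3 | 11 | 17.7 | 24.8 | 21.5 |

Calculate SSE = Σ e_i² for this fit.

T=50: ŷ = -2.7 + 0.3·50 = 12.3; e = 15.9 − 12.3 = 3.6
T=55: ŷ = -2.7 + 0.3·55 = 13.8; e = 15.4 − 13.8 = 1.6
T=60: ŷ = -2.7 + 0.3·60 = 15.3; e = 11.3 − 15.3 = -4
T=65: ŷ = -2.7 + 0.3·65 = 16.8; e = 11 − 16.8 = -5.8
T=70: ŷ = -2.7 + 0.3·70 = 18.3; e = 17.7 − 18.3 = -0.6
T=75: ŷ = -2.7 + 0.3·75 = 19.8; e = 24.8 − 19.8 = 5
T=80: ŷ = -2.7 + 0.3·80 = 21.3; e = 21.5 − 21.3 = 0.2
SSE = 12.96 + 2.56 + 16 + 33.64 + 0.36 + 25 + 0.04 = 90.56

SSE = 90.56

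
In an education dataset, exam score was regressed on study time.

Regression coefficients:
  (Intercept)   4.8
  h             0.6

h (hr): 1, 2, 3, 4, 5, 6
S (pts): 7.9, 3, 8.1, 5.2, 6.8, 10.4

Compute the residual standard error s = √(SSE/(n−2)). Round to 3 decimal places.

s = 2.574

h=1: ŷ = 4.8 + 0.6·1 = 5.4; r = 7.9 − 5.4 = 2.5
h=2: ŷ = 4.8 + 0.6·2 = 6; r = 3 − 6 = -3
h=3: ŷ = 4.8 + 0.6·3 = 6.6; r = 8.1 − 6.6 = 1.5
h=4: ŷ = 4.8 + 0.6·4 = 7.2; r = 5.2 − 7.2 = -2
h=5: ŷ = 4.8 + 0.6·5 = 7.8; r = 6.8 − 7.8 = -1
h=6: ŷ = 4.8 + 0.6·6 = 8.4; r = 10.4 − 8.4 = 2
SSE = 6.25 + 9 + 2.25 + 4 + 1 + 4 = 26.5
s = √(26.5/4) = √6.625 ≈ 2.574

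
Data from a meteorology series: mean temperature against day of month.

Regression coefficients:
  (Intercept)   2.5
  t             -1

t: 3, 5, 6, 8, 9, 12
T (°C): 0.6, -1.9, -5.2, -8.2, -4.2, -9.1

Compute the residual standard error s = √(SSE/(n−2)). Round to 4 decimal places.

s = 2.0736

t=3: ŷ = 2.5 − 3 = -0.5; e = 0.6 − (-0.5) = 1.1
t=5: ŷ = 2.5 − 5 = -2.5; e = -1.9 − (-2.5) = 0.6
t=6: ŷ = 2.5 − 6 = -3.5; e = -5.2 − (-3.5) = -1.7
t=8: ŷ = 2.5 − 8 = -5.5; e = -8.2 − (-5.5) = -2.7
t=9: ŷ = 2.5 − 9 = -6.5; e = -4.2 − (-6.5) = 2.3
t=12: ŷ = 2.5 − 12 = -9.5; e = -9.1 − (-9.5) = 0.4
SSE = 1.21 + 0.36 + 2.89 + 7.29 + 5.29 + 0.16 = 17.2
s = √(17.2/4) = √4.3 ≈ 2.0736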